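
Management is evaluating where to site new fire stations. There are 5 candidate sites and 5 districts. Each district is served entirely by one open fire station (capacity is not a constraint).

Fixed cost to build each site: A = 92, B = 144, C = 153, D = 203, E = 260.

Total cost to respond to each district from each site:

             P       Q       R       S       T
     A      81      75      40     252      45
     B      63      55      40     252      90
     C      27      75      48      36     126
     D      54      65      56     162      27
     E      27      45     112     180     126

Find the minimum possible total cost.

Minimum total cost: 465

For any fixed open set, each district goes to its cheapest open site; total = fixed + service.
{C}: P→C 27, Q→C 75, R→C 48, S→C 36, T→C 126. Service 312; fixed 153; total 465.
{A, C}: service 223 + fixed 245 = 468
{B, C}: service 248 + fixed 297 = 545
{A, B, C, D, E}: service 175 + fixed 852 = 1027
No other subset beats 465.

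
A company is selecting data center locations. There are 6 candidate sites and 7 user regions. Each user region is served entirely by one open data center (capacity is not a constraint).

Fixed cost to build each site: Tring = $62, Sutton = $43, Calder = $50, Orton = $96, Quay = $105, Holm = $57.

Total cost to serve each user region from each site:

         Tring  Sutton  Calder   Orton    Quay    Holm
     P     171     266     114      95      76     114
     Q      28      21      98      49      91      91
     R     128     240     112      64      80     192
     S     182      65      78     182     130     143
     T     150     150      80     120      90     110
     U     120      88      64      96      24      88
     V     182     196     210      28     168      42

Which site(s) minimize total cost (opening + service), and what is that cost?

Open Sutton, Quay and Holm; minimum total cost 603.

For any fixed open set, each user region goes to its cheapest open site; total = fixed + service.
{Sutton, Quay, Holm}: P→Quay 76, Q→Sutton 21, R→Quay 80, S→Sutton 65, T→Quay 90, U→Quay 24, V→Holm 42. Service 398; fixed 205; total 603.
{Calder, Orton}: service 458 + fixed 146 = 604
{Sutton, Calder, Orton}: P→Orton 95, Q→Sutton 21, R→Orton 64, S→Sutton 65, T→Calder 80, U→Calder 64, V→Orton 28. Service 417; fixed 189; total 606.
{Tring, Sutton, Calder, Orton, Quay, Holm}: P→Quay 76, Q→Sutton 21, R→Orton 64, S→Sutton 65, T→Calder 80, U→Quay 24, V→Orton 28. Service 358; fixed 413; total 771.
No other subset beats 603.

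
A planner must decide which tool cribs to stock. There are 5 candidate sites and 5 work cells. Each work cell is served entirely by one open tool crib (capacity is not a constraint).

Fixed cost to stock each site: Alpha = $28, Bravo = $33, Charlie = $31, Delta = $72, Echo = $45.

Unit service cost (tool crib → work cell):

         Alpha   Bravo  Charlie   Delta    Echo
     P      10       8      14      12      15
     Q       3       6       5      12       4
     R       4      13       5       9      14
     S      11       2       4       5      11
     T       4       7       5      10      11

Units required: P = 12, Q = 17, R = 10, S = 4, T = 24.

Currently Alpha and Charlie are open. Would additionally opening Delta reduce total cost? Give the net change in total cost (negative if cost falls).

No — net change +72 (cost rises by 72).

Current service cost with {Alpha, Charlie}: 323.
Adding Delta: each work cell re-picks its cheapest; new service cost 323, saving 0.
Extra fixed cost: 72. Net change = 72 − 0 = 72.
(Totals: 382 → 454.)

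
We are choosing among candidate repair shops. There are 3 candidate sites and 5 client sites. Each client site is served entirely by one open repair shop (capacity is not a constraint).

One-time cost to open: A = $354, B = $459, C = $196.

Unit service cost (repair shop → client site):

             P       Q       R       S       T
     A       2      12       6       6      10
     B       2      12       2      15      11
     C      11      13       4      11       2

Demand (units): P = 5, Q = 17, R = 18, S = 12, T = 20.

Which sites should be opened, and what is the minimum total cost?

For any fixed open set, each client site goes to its cheapest open site; total = fixed + service.
{C}: P→C 11·5=55, Q→C 13·17=221, R→C 4·18=72, S→C 11·12=132, T→C 2·20=40. Service 520; fixed 196; total 716.
{A}: P→A 2·5=10, Q→A 12·17=204, R→A 6·18=108, S→A 6·12=72, T→A 10·20=200. Service 594; fixed 354; total 948.
{A, C}: P→A 2·5=10, Q→A 12·17=204, R→C 4·18=72, S→A 6·12=72, T→C 2·20=40. Service 398; fixed 550; total 948.
{A, B, C}: service 362 + fixed 1009 = 1371
No other subset beats 716.

Open C only; minimum total cost 716.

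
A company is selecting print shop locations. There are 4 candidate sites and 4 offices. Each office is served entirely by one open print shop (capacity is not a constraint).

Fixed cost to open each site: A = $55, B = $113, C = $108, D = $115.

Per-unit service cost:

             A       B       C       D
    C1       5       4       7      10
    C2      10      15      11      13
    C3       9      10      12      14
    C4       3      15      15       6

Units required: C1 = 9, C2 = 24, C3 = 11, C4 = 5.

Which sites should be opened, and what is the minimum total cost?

For any fixed open set, each office goes to its cheapest open site; total = fixed + service.
{A}: C1→A 5·9=45, C2→A 10·24=240, C3→A 9·11=99, C4→A 3·5=15. Service 399; fixed 55; total 454.
{A, B}: C1→B 4·9=36, C2→A 10·24=240, C3→A 9·11=99, C4→A 3·5=15. Service 390; fixed 168; total 558.
{A, C}: service 399 + fixed 163 = 562
{A, B, C, D}: C1→B 4·9=36, C2→A 10·24=240, C3→A 9·11=99, C4→A 3·5=15. Service 390; fixed 391; total 781.
No other subset beats 454.

Open A only; minimum total cost 454.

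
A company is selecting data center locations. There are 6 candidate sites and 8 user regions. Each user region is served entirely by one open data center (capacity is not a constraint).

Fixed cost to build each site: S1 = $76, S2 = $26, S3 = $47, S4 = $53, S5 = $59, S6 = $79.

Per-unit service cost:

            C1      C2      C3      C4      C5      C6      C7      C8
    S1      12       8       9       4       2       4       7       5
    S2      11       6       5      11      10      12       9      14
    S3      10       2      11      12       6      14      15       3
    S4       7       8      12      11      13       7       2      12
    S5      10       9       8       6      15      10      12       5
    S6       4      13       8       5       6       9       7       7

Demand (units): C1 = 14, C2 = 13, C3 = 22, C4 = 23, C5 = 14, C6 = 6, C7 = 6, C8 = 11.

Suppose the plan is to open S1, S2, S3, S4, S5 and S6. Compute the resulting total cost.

Each user region is assigned to its cheapest site among the open ones.
{S1, S2, S3, S4, S5, S6}: C1→S6 4·14=56, C2→S3 2·13=26, C3→S2 5·22=110, C4→S1 4·23=92, C5→S1 2·14=28, C6→S1 4·6=24, C7→S4 2·6=12, C8→S3 3·11=33. Service 381; fixed 340; total 721.

Total cost: 721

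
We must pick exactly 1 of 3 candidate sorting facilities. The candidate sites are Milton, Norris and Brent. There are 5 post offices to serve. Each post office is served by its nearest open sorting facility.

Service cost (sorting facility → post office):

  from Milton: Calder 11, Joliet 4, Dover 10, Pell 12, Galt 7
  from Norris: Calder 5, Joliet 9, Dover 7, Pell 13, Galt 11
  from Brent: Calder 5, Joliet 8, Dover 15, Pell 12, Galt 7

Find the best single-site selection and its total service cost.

With exactly 1 open, each post office uses its cheapest among the chosen.
{Milton}: Calder→Milton 11, Joliet→Milton 4, Dover→Milton 10, Pell→Milton 12, Galt→Milton 7. Service cost 44.
{Norris}: service cost 45
{Brent}: service cost 47
Among all 3 size-1 choices, {Milton} is lowest.

Choose Milton only; total service cost 44.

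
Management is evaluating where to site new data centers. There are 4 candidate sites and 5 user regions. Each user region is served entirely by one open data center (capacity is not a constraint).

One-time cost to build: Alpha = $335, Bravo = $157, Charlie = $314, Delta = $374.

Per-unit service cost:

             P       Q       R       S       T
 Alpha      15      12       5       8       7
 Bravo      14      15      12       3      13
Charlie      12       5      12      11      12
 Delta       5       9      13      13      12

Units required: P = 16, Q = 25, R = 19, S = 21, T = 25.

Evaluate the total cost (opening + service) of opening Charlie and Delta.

Each user region is assigned to its cheapest site among the open ones.
{Charlie, Delta}: P→Delta 5·16=80, Q→Charlie 5·25=125, R→Charlie 12·19=228, S→Charlie 11·21=231, T→Charlie 12·25=300. Service 964; fixed 688; total 1652.

Total cost: 1652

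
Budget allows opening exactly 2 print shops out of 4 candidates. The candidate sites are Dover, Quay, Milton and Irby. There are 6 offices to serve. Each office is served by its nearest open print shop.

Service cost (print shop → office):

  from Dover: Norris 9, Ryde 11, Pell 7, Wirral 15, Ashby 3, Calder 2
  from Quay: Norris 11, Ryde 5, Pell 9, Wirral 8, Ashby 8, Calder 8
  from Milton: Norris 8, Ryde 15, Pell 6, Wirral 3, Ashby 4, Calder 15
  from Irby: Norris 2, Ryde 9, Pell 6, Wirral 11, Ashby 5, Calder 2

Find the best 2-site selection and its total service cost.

With exactly 2 open, each office uses its cheapest among the chosen.
{Milton, Irby}: Norris→Irby 2, Ryde→Irby 9, Pell→Milton 6, Wirral→Milton 3, Ashby→Milton 4, Calder→Irby 2. Service cost 26.
{Quay, Irby}: service cost 28
{Dover, Milton}: service cost 33
Among all 6 size-2 choices, {Milton, Irby} is lowest.

Choose Milton and Irby; total service cost 26.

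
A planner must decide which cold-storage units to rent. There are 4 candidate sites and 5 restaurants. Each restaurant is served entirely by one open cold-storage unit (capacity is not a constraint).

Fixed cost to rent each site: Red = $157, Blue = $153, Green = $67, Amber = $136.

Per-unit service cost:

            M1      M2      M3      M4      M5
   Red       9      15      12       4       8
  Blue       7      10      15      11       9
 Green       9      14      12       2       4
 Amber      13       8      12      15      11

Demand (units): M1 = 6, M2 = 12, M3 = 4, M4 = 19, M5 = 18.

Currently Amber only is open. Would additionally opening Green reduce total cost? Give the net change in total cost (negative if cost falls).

Current service cost with {Amber}: 705.
Adding Green: each restaurant re-picks its cheapest; new service cost 308, saving 397.
Extra fixed cost: 67. Net change = 67 − 397 = -330.
(Totals: 841 → 511.)

Yes — net change −330 (cost falls by 330).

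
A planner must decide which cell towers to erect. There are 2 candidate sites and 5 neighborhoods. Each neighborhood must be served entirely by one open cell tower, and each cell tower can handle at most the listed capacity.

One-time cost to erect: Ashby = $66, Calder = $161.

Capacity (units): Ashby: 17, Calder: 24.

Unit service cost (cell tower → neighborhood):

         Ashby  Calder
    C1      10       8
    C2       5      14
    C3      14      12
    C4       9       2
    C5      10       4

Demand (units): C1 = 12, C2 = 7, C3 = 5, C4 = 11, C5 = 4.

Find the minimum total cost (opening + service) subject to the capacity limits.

Minimum total cost: 490

Open {Ashby, Calder}: C1→Calder 8·12=96, C2→Ashby 5·7=35, C3→Ashby 14·5=70, C4→Calder 2·11=22, C5→Ashby 10·4=40.
Loads: Ashby carries 16/17, Calder carries 23/24. Service 263; fixed 227; total 490.
Next best feasible plan costs 553.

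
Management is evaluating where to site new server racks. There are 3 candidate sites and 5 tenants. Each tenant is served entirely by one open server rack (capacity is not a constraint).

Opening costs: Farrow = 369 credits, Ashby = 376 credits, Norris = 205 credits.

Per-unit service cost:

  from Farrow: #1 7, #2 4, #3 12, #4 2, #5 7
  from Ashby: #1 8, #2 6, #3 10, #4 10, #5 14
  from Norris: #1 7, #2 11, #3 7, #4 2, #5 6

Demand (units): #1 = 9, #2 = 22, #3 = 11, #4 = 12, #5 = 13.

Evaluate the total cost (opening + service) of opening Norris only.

Total cost: 689

Each tenant is assigned to its cheapest site among the open ones.
{Norris}: #1→Norris 7·9=63, #2→Norris 11·22=242, #3→Norris 7·11=77, #4→Norris 2·12=24, #5→Norris 6·13=78. Service 484; fixed 205; total 689.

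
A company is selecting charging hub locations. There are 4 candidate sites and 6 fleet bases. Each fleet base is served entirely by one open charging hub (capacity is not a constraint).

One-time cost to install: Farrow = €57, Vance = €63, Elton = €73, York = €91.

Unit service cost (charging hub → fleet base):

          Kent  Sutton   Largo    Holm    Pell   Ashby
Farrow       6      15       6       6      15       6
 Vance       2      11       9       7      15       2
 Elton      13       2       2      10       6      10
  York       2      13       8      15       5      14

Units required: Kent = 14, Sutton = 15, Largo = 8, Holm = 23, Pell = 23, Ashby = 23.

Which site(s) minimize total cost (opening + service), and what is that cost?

For any fixed open set, each fleet base goes to its cheapest open site; total = fixed + service.
{Vance, Elton}: Kent→Vance 2·14=28, Sutton→Elton 2·15=30, Largo→Elton 2·8=16, Holm→Vance 7·23=161, Pell→Elton 6·23=138, Ashby→Vance 2·23=46. Service 419; fixed 136; total 555.
{Farrow, Vance, Elton}: service 396 + fixed 193 = 589
{Vance, Elton, York}: service 396 + fixed 227 = 623
{Farrow, Vance, Elton, York}: service 373 + fixed 284 = 657
No other subset beats 555.

Open Vance and Elton; minimum total cost 555.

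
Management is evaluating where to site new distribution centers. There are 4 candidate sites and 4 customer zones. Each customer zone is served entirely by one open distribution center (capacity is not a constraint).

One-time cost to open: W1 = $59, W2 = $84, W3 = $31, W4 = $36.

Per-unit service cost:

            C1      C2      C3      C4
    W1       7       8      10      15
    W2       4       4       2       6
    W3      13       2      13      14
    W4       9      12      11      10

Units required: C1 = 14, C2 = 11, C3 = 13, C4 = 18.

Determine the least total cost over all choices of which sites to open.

For any fixed open set, each customer zone goes to its cheapest open site; total = fixed + service.
{W2}: C1→W2 4·14=56, C2→W2 4·11=44, C3→W2 2·13=26, C4→W2 6·18=108. Service 234; fixed 84; total 318.
{W2, W3}: service 212 + fixed 115 = 327
{W2, W4}: C1→W2 4·14=56, C2→W2 4·11=44, C3→W2 2·13=26, C4→W2 6·18=108. Service 234; fixed 120; total 354.
{W1, W2, W3, W4}: service 212 + fixed 210 = 422
(All 15 nonempty subsets were checked; W2 only is lowest.)

Minimum total cost: 318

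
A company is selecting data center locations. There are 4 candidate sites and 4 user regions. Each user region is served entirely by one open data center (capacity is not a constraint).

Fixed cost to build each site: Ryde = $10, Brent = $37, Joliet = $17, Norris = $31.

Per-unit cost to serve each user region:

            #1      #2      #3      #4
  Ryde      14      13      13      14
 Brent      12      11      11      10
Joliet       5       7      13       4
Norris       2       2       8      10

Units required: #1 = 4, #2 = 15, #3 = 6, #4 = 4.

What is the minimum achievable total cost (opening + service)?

Minimum total cost: 150

For any fixed open set, each user region goes to its cheapest open site; total = fixed + service.
{Joliet, Norris}: #1→Norris 2·4=8, #2→Norris 2·15=30, #3→Norris 8·6=48, #4→Joliet 4·4=16. Service 102; fixed 48; total 150.
{Norris}: service 126 + fixed 31 = 157
{Ryde, Joliet, Norris}: #1→Norris 2·4=8, #2→Norris 2·15=30, #3→Norris 8·6=48, #4→Joliet 4·4=16. Service 102; fixed 58; total 160.
{Ryde, Brent, Joliet, Norris}: #1→Norris 2·4=8, #2→Norris 2·15=30, #3→Norris 8·6=48, #4→Joliet 4·4=16. Service 102; fixed 95; total 197.
No other subset beats 150.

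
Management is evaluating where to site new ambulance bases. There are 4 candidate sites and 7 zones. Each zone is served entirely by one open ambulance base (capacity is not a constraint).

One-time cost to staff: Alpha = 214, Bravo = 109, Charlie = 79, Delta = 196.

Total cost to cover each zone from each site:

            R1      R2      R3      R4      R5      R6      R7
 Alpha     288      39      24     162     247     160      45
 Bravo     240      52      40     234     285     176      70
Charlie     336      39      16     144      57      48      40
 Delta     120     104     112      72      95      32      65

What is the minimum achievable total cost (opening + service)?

For any fixed open set, each zone goes to its cheapest open site; total = fixed + service.
{Charlie, Delta}: R1→Delta 120, R2→Charlie 39, R3→Charlie 16, R4→Delta 72, R5→Charlie 57, R6→Delta 32, R7→Charlie 40. Service 376; fixed 275; total 651.
{Charlie}: service 680 + fixed 79 = 759
{Bravo, Charlie, Delta}: service 376 + fixed 384 = 760
{Alpha, Bravo, Charlie, Delta}: R1→Delta 120, R2→Alpha 39, R3→Charlie 16, R4→Delta 72, R5→Charlie 57, R6→Delta 32, R7→Charlie 40. Service 376; fixed 598; total 974.
No other subset beats 651.

Minimum total cost: 651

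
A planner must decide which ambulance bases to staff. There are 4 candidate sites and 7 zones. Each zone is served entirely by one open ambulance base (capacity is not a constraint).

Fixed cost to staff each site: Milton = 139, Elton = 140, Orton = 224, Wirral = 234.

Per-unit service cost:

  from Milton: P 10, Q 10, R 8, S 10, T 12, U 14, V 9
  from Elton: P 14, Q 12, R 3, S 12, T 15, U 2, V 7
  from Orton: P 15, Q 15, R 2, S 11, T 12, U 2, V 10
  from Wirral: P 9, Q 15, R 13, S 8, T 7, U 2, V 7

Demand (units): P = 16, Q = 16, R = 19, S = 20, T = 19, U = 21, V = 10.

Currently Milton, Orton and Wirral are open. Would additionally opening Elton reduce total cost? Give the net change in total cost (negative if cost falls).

Current service cost with {Milton, Orton, Wirral}: 747.
Adding Elton: each zone re-picks its cheapest; new service cost 747, saving 0.
Extra fixed cost: 140. Net change = 140 − 0 = 140.
(Totals: 1344 → 1484.)

No — net change +140 (cost rises by 140).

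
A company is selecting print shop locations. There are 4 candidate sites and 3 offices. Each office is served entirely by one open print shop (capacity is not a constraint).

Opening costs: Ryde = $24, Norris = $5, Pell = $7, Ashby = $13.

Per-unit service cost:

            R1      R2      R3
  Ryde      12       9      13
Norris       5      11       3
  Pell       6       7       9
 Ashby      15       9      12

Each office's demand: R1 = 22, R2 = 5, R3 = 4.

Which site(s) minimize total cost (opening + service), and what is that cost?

For any fixed open set, each office goes to its cheapest open site; total = fixed + service.
{Norris, Pell}: R1→Norris 5·22=110, R2→Pell 7·5=35, R3→Norris 3·4=12. Service 157; fixed 12; total 169.
{Norris}: R1→Norris 5·22=110, R2→Norris 11·5=55, R3→Norris 3·4=12. Service 177; fixed 5; total 182.
{Norris, Pell, Ashby}: R1→Norris 5·22=110, R2→Pell 7·5=35, R3→Norris 3·4=12. Service 157; fixed 25; total 182.
{Ryde, Norris, Pell, Ashby}: service 157 + fixed 49 = 206
No other subset beats 169.

Open Norris and Pell; minimum total cost 169.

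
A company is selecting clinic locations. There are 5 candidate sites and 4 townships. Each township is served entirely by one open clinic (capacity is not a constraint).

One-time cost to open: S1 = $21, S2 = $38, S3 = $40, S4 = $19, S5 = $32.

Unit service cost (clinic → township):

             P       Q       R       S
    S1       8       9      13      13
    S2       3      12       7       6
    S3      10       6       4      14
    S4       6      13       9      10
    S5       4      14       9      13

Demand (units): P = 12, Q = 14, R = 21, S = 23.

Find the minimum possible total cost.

Minimum total cost: 420

For any fixed open set, each township goes to its cheapest open site; total = fixed + service.
{S2, S3}: P→S2 3·12=36, Q→S3 6·14=84, R→S3 4·21=84, S→S2 6·23=138. Service 342; fixed 78; total 420.
{S2, S3, S4}: service 342 + fixed 97 = 439
{S1, S2, S3}: service 342 + fixed 99 = 441
{S1, S2, S3, S4, S5}: service 342 + fixed 150 = 492
No other subset beats 420.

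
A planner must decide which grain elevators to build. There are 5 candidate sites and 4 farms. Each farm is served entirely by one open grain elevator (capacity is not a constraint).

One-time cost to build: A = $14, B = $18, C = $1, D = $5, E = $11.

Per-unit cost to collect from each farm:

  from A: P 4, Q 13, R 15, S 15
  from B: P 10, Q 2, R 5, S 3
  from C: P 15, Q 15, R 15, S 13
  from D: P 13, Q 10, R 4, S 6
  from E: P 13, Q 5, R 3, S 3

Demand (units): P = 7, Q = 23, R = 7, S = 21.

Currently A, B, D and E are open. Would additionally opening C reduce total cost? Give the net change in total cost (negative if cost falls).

No — net change +1 (cost rises by 1).

Current service cost with {A, B, D, E}: 158.
Adding C: each farm re-picks its cheapest; new service cost 158, saving 0.
Extra fixed cost: 1. Net change = 1 − 0 = 1.
(Totals: 206 → 207.)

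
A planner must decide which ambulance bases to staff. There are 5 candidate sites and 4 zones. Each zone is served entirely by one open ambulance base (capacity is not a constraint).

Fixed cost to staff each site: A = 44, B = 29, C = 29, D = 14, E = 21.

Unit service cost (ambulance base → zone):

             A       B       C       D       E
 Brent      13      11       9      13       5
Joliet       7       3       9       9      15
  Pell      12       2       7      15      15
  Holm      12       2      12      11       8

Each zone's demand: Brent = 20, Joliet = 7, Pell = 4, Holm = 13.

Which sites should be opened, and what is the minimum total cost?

Open B and E; minimum total cost 205.

For any fixed open set, each zone goes to its cheapest open site; total = fixed + service.
{B, E}: Brent→E 5·20=100, Joliet→B 3·7=21, Pell→B 2·4=8, Holm→B 2·13=26. Service 155; fixed 50; total 205.
{B, D, E}: service 155 + fixed 64 = 219
{B, C, E}: Brent→E 5·20=100, Joliet→B 3·7=21, Pell→B 2·4=8, Holm→B 2·13=26. Service 155; fixed 79; total 234.
{A, B, C, D, E}: service 155 + fixed 137 = 292
No other subset beats 205.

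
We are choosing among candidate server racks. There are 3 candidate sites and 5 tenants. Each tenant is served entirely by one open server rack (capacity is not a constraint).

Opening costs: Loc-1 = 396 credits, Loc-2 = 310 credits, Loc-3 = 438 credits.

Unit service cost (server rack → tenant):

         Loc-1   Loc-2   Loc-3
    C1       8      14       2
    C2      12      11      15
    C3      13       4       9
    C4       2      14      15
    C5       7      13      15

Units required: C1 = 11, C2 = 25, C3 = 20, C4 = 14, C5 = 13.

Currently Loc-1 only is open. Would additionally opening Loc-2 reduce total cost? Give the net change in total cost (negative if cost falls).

No — net change +105 (cost rises by 105).

Current service cost with {Loc-1}: 767.
Adding Loc-2: each tenant re-picks its cheapest; new service cost 562, saving 205.
Extra fixed cost: 310. Net change = 310 − 205 = 105.
(Totals: 1163 → 1268.)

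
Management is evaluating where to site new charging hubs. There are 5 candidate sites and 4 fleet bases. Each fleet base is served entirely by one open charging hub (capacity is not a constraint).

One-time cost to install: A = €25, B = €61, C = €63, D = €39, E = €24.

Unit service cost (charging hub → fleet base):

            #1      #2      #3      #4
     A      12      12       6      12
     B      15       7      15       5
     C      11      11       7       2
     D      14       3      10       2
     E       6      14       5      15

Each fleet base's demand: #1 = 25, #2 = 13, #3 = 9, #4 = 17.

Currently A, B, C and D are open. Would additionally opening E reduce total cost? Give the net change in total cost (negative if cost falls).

Yes — net change −110 (cost falls by 110).

Current service cost with {A, B, C, D}: 402.
Adding E: each fleet base re-picks its cheapest; new service cost 268, saving 134.
Extra fixed cost: 24. Net change = 24 − 134 = -110.
(Totals: 590 → 480.)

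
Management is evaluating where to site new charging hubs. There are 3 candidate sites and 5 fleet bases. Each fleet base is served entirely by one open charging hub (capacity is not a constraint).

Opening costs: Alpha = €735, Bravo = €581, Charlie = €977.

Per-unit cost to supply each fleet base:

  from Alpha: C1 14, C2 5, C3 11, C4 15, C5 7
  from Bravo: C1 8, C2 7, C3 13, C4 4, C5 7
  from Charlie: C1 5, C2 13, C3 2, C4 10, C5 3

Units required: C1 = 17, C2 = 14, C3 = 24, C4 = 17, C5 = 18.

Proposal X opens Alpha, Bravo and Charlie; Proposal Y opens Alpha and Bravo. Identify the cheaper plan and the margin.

Proposal Y is cheaper by 638.

Proposal X: {Alpha, Bravo, Charlie}: C1→Charlie 5·17=85, C2→Alpha 5·14=70, C3→Charlie 2·24=48, C4→Bravo 4·17=68, C5→Charlie 3·18=54. Service 325; fixed 2293; total 2618.
Proposal Y: {Alpha, Bravo}: C1→Bravo 8·17=136, C2→Alpha 5·14=70, C3→Alpha 11·24=264, C4→Bravo 4·17=68, C5→Alpha 7·18=126. Service 664; fixed 1316; total 1980.
Difference: |2618 − 1980| = 638.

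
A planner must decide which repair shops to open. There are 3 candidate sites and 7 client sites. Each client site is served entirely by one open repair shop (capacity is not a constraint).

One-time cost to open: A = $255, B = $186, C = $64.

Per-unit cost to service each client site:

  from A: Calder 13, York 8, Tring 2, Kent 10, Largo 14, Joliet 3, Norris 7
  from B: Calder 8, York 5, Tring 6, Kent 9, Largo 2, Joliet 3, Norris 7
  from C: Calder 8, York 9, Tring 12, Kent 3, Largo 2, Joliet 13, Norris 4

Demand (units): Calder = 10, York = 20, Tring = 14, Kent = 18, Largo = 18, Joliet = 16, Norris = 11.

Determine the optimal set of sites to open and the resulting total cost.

For any fixed open set, each client site goes to its cheapest open site; total = fixed + service.
{B, C}: Calder→B 8·10=80, York→B 5·20=100, Tring→B 6·14=84, Kent→C 3·18=54, Largo→B 2·18=36, Joliet→B 3·16=48, Norris→C 4·11=44. Service 446; fixed 250; total 696.
{A, C}: Calder→C 8·10=80, York→A 8·20=160, Tring→A 2·14=28, Kent→C 3·18=54, Largo→C 2·18=36, Joliet→A 3·16=48, Norris→C 4·11=44. Service 450; fixed 319; total 769.
{B}: service 587 + fixed 186 = 773
{A, B, C}: service 390 + fixed 505 = 895
(All 7 nonempty subsets were checked; B and C is lowest.)

Open B and C; minimum total cost 696.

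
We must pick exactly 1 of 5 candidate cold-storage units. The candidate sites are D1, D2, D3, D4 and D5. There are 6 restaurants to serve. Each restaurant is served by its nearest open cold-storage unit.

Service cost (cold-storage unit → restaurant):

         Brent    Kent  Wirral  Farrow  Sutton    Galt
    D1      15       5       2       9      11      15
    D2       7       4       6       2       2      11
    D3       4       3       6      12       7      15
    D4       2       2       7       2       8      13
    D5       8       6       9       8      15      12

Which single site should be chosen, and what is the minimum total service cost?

With exactly 1 open, each restaurant uses its cheapest among the chosen.
{D2}: Brent→D2 7, Kent→D2 4, Wirral→D2 6, Farrow→D2 2, Sutton→D2 2, Galt→D2 11. Service cost 32.
{D4}: service cost 34
{D3}: service cost 47
Among all 5 size-1 choices, {D2} is lowest.

Choose D2 only; total service cost 32.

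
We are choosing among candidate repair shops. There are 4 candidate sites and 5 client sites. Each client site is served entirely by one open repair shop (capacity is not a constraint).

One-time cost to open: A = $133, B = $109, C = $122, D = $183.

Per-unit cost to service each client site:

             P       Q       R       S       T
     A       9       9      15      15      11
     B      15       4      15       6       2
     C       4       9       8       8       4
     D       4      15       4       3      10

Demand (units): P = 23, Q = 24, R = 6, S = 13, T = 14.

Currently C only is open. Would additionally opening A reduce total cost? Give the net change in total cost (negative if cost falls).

Current service cost with {C}: 516.
Adding A: each client site re-picks its cheapest; new service cost 516, saving 0.
Extra fixed cost: 133. Net change = 133 − 0 = 133.
(Totals: 638 → 771.)

No — net change +133 (cost rises by 133).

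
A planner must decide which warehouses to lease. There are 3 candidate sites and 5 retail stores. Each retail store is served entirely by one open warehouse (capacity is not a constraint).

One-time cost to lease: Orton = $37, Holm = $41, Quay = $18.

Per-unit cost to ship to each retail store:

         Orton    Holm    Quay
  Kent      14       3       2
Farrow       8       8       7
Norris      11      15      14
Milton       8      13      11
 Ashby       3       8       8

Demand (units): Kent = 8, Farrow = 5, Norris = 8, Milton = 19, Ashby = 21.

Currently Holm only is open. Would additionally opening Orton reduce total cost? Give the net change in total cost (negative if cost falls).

Current service cost with {Holm}: 599.
Adding Orton: each retail store re-picks its cheapest; new service cost 367, saving 232.
Extra fixed cost: 37. Net change = 37 − 232 = -195.
(Totals: 640 → 445.)

Yes — net change −195 (cost falls by 195).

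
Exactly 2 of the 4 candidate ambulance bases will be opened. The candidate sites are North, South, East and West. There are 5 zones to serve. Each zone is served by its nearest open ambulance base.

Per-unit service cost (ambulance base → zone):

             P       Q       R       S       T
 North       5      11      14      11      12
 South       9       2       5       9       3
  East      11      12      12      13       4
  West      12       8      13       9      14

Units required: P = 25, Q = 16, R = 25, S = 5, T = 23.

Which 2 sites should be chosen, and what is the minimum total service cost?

Choose North and South; total service cost 396.

With exactly 2 open, each zone uses its cheapest among the chosen.
{North, South}: P→North 5·25=125, Q→South 2·16=32, R→South 5·25=125, S→South 9·5=45, T→South 3·23=69. Service cost 396.
{South, East}: service cost 496
{South, West}: service cost 496
Among all 6 size-2 choices, {North, South} is lowest.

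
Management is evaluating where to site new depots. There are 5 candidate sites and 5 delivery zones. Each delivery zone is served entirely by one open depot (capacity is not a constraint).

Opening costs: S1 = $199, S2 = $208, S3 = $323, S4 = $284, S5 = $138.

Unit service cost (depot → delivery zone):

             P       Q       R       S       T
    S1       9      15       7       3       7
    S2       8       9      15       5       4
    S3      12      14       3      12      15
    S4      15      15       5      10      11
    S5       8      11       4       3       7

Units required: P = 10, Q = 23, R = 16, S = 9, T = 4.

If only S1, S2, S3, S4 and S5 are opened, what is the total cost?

Each delivery zone is assigned to its cheapest site among the open ones.
{S1, S2, S3, S4, S5}: P→S2 8·10=80, Q→S2 9·23=207, R→S3 3·16=48, S→S1 3·9=27, T→S2 4·4=16. Service 378; fixed 1152; total 1530.

Total cost: 1530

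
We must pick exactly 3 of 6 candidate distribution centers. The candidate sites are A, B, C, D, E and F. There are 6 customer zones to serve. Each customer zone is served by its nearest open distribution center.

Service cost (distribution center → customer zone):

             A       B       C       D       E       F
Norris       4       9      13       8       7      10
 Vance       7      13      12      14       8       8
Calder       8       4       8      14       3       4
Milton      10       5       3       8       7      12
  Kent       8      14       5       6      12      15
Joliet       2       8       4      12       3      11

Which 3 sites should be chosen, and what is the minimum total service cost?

With exactly 3 open, each customer zone uses its cheapest among the chosen.
{A, C, E}: Norris→A 4, Vance→A 7, Calder→E 3, Milton→C 3, Kent→C 5, Joliet→A 2. Service cost 24.
{A, B, C}: service cost 25
{A, C, F}: service cost 25
Among all 20 size-3 choices, {A, C, E} is lowest.

Choose A, C and E; total service cost 24.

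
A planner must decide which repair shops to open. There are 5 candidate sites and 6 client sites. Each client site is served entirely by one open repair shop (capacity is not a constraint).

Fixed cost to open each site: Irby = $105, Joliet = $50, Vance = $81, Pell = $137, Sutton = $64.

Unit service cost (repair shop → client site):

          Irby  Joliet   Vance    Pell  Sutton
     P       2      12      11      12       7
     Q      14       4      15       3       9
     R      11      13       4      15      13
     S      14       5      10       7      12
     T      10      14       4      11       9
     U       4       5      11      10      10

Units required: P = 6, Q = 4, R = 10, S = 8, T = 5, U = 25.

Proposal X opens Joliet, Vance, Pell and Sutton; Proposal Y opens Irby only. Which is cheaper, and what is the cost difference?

Proposal Y is cheaper by 66.

Proposal X: {Joliet, Vance, Pell, Sutton}: P→Sutton 7·6=42, Q→Pell 3·4=12, R→Vance 4·10=40, S→Joliet 5·8=40, T→Vance 4·5=20, U→Joliet 5·25=125. Service 279; fixed 332; total 611.
Proposal Y: {Irby}: P→Irby 2·6=12, Q→Irby 14·4=56, R→Irby 11·10=110, S→Irby 14·8=112, T→Irby 10·5=50, U→Irby 4·25=100. Service 440; fixed 105; total 545.
Difference: |611 − 545| = 66.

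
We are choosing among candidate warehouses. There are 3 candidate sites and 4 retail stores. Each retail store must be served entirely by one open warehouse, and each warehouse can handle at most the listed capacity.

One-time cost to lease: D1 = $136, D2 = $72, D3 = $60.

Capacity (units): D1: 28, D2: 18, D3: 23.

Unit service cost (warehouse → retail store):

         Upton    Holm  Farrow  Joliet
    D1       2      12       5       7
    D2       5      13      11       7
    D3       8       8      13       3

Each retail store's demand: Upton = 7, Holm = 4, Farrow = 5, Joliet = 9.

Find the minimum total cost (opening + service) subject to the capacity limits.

Open {D2, D3}: Upton→D2 5·7=35, Holm→D3 8·4=32, Farrow→D2 11·5=55, Joliet→D3 3·9=27.
Loads: D2 carries 12/18, D3 carries 13/23. Service 149; fixed 132; total 281.
Next best feasible plan costs 286.

Minimum total cost: 281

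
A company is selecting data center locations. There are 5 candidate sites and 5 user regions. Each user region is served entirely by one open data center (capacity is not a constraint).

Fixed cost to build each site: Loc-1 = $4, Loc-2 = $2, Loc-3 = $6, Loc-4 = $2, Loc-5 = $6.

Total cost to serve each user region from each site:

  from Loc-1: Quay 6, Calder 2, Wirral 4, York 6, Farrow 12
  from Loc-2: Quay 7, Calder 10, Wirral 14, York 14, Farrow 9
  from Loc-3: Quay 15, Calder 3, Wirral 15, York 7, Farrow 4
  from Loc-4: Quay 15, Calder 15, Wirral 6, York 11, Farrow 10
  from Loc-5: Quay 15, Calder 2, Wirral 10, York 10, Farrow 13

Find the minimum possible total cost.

For any fixed open set, each user region goes to its cheapest open site; total = fixed + service.
{Loc-1, Loc-3}: Quay→Loc-1 6, Calder→Loc-1 2, Wirral→Loc-1 4, York→Loc-1 6, Farrow→Loc-3 4. Service 22; fixed 10; total 32.
{Loc-1, Loc-2}: service 27 + fixed 6 = 33
{Loc-1}: Quay→Loc-1 6, Calder→Loc-1 2, Wirral→Loc-1 4, York→Loc-1 6, Farrow→Loc-1 12. Service 30; fixed 4; total 34.
{Loc-1, Loc-2, Loc-3, Loc-4, Loc-5}: service 22 + fixed 20 = 42
No other subset beats 32.

Minimum total cost: 32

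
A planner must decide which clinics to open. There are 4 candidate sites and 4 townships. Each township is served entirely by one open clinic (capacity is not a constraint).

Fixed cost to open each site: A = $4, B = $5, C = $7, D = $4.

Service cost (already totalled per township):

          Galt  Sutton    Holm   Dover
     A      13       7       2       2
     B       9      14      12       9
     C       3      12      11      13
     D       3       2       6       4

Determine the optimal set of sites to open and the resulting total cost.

For any fixed open set, each township goes to its cheapest open site; total = fixed + service.
{A, D}: Galt→D 3, Sutton→D 2, Holm→A 2, Dover→A 2. Service 9; fixed 8; total 17.
{D}: service 15 + fixed 4 = 19
{A, B, D}: service 9 + fixed 13 = 22
{A, B, C, D}: service 9 + fixed 20 = 29
No other subset beats 17.

Open A and D; minimum total cost 17.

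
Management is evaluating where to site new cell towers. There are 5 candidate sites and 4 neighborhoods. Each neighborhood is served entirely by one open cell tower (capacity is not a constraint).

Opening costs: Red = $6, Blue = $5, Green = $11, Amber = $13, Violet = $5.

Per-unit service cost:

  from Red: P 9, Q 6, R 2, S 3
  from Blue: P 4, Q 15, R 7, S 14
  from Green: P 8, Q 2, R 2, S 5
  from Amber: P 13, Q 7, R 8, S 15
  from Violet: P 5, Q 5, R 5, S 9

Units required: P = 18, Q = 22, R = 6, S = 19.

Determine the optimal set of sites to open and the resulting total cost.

Open Red, Blue and Green; minimum total cost 207.

For any fixed open set, each neighborhood goes to its cheapest open site; total = fixed + service.
{Red, Blue, Green}: P→Blue 4·18=72, Q→Green 2·22=44, R→Red 2·6=12, S→Red 3·19=57. Service 185; fixed 22; total 207.
{Red, Blue, Green, Violet}: P→Blue 4·18=72, Q→Green 2·22=44, R→Red 2·6=12, S→Red 3·19=57. Service 185; fixed 27; total 212.
{Red, Blue, Green, Amber}: P→Blue 4·18=72, Q→Green 2·22=44, R→Red 2·6=12, S→Red 3·19=57. Service 185; fixed 35; total 220.
{Red, Blue, Green, Amber, Violet}: service 185 + fixed 40 = 225
No other subset beats 207.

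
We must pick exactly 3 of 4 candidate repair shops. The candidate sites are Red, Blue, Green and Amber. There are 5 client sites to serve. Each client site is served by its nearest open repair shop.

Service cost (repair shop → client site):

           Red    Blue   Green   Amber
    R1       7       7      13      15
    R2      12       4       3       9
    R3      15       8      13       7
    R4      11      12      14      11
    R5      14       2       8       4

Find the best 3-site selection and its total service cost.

Choose Blue, Green and Amber; total service cost 30.

With exactly 3 open, each client site uses its cheapest among the chosen.
{Blue, Green, Amber}: R1→Blue 7, R2→Green 3, R3→Amber 7, R4→Amber 11, R5→Blue 2. Service cost 30.
{Red, Blue, Green}: service cost 31
{Red, Blue, Amber}: service cost 31
Among all 4 size-3 choices, {Blue, Green, Amber} is lowest.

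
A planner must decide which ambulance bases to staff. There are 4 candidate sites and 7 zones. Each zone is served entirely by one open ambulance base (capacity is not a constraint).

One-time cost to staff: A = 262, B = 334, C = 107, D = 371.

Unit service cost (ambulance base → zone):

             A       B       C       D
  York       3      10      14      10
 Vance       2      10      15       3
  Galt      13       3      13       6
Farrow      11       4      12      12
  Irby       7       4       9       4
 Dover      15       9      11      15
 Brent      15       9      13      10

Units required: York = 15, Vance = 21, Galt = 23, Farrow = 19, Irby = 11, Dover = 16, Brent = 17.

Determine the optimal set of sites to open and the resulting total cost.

Open A and B; minimum total cost 1169.

For any fixed open set, each zone goes to its cheapest open site; total = fixed + service.
{A, B}: York→A 3·15=45, Vance→A 2·21=42, Galt→B 3·23=69, Farrow→B 4·19=76, Irby→B 4·11=44, Dover→B 9·16=144, Brent→B 9·17=153. Service 573; fixed 596; total 1169.
{B}: service 846 + fixed 334 = 1180
{A, B, C}: York→A 3·15=45, Vance→A 2·21=42, Galt→B 3·23=69, Farrow→B 4·19=76, Irby→B 4·11=44, Dover→B 9·16=144, Brent→B 9·17=153. Service 573; fixed 703; total 1276.
{A, B, C, D}: service 573 + fixed 1074 = 1647
No other subset beats 1169.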